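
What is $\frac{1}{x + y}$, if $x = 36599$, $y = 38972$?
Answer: $\frac{1}{75571} \approx 1.3233 \cdot 10^{-5}$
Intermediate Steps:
$\frac{1}{x + y} = \frac{1}{36599 + 38972} = \frac{1}{75571}$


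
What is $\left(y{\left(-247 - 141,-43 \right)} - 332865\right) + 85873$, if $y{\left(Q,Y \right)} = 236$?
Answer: $-246756$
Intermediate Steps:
$\left(y{\left(-247 - 141,-43 \right)} - 332865\right) + 85873 = \left(236 - 332865\right) + 85873 = -332629 + 85873 = -246756$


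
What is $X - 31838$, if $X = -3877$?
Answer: $-35715$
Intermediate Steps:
$X - 31838 = -3877 - 31838 = -35715$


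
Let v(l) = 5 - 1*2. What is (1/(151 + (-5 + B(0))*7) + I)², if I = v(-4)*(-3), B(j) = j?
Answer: 1087849/13456 ≈ 80.845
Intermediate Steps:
v(l) = 3 (v(l) = 5 - 2 = 3)
I = -9 (I = 3*(-3) = -9)
(1/(151 + (-5 + B(0))*7) + I)² = (1/(151 + (-5 + 0)*7) - 9)² = (1/(151 - 5*7) - 9)² = (1/(151 - 35) - 9)² = (1/116 - 9)² = (-1043/116)² = 1087849/13456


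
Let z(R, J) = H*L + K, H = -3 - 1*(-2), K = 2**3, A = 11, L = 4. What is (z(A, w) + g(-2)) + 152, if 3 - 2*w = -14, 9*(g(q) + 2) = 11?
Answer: 1397/9 ≈ 155.22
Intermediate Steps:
g(q) = -7/9 (g(q) = -2 + (1/9)*11 = -2 + 11/9 = -7/9)
K = 8
w = 17/2 (w = 3/2 - 1/2*(-14) = 3/2 + 7 = 17/2 ≈ 8.5000)
H = -1 (H = -3 + 2 = -1)
z(R, J) = 4 (z(R, J) = -1*4 + 8 = -4 + 8 = 4)
(z(A, w) + g(-2)) + 152 = (4 - 7/9) + 152 = 29/9 + 152 = 1397/9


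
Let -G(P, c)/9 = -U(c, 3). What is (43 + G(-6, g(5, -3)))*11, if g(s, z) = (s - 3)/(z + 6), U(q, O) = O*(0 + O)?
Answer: 1364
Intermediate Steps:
U(q, O) = O² (U(q, O) = O*O = O²)
g(s, z) = (-3 + s)/(6 + z)
G(P, c) = 81 (G(P, c) = -(-9)*3² = -(-9)*9 = -9*(-9) = 81)
(43 + G(-6, g(5, -3)))*11 = (43 + 81)*11 = 124*11 = 1364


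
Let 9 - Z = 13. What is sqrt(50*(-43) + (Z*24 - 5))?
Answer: I*sqrt(2251) ≈ 47.445*I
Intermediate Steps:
Z = -4 (Z = 9 - 1*13 = 9 - 13 = -4)
sqrt(50*(-43) + (Z*24 - 5)) = sqrt(50*(-43) + (-4*24 - 5)) = sqrt(-2150 + (-96 - 5)) = sqrt(-2150 - 101) = sqrt(-2251) = I*sqrt(2251)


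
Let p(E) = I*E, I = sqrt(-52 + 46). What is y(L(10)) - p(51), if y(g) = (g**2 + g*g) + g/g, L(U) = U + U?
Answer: 801 - 51*I*sqrt(6) ≈ 801.0 - 124.92*I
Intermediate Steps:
L(U) = 2*U
I = I*sqrt(6) (I = sqrt(-6) = I*sqrt(6) ≈ 2.4495*I)
p(E) = I*E*sqrt(6) (p(E) = (I*sqrt(6))*E = I*E*sqrt(6))
y(g) = 1 + 2*g**2 (y(g) = (g**2 + g**2) + 1 = 2*g**2 + 1 = 1 + 2*g**2)
y(L(10)) - p(51) = (1 + 2*(2*10)**2) - I*51*sqrt(6) = (1 + 2*20**2) - 51*I*sqrt(6) = (1 + 2*400) - 51*I*sqrt(6) = (1 + 800) - 51*I*sqrt(6) = 801 - 51*I*sqrt(6)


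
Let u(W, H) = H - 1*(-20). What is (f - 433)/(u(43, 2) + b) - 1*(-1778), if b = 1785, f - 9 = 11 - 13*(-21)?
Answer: 3212706/1807 ≈ 1777.9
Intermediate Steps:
u(W, H) = 20 + H (u(W, H) = H + 20 = 20 + H)
f = 293 (f = 9 + (11 - 13*(-21)) = 9 + (11 + 273) = 9 + 284 = 293)
(f - 433)/(u(43, 2) + b) - 1*(-1778) = (293 - 433)/((20 + 2) + 1785) - 1*(-1778) = -140/(22 + 1785) + 1778 = -140/1807 + 1778 = 3212706/1807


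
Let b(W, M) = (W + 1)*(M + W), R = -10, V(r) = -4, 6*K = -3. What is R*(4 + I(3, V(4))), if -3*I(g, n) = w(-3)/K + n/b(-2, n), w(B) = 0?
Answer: -380/9 ≈ -42.222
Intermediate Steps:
K = -½ (K = (⅙)*(-3) = -½ ≈ -0.50000)
b(W, M) = (1 + W)*(M + W)
I(g, n) = -n/(3*(2 - n)) (I(g, n) = -(0/(-½) + n/(n - 2 + (-2)² + n*(-2)))/3 = -(0*(-2) + n/(n - 2 + 4 - 2*n))/3 = -(0 + n/(2 - n))/3 = -n/(3*(2 - n)))
R*(4 + I(3, V(4))) = -10*(4 + (⅓)*(-4)/(-2 - 4)) = -10*(4 + (⅓)*(-4)/(-6)) = -10*(4 + (⅓)*(-4)*(-⅙)) = -10*(4 + 2/9) = -10*38/9 = -380/9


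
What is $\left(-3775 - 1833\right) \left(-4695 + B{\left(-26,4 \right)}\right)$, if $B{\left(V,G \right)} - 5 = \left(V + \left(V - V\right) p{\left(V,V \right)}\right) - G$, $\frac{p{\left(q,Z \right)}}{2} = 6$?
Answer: $26469760$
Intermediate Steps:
$p{\left(q,Z \right)} = 12$ ($p{\left(q,Z \right)} = 2 \cdot 6 = 12$)
$B{\left(V,G \right)} = 5 + V - G$ ($B{\left(V,G \right)} = 5 - \left(G - V - \left(V - V\right) 12\right) = 5 - \left(G - V\right) = 5 + V - G$)
$\left(-3775 - 1833\right) \left(-4695 + B{\left(-26,4 \right)}\right) = \left(-3775 - 1833\right) \left(-4695 - 25\right) = - 5608 \left(-4695 - 25\right) = \left(-5608\right) \left(-4720\right) = 26469760$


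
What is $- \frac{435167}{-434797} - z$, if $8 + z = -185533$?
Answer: $\frac{80673105344}{434797} \approx 1.8554 \cdot 10^{5}$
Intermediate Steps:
$z = -185541$ ($z = -8 - 185533 = -185541$)
$- \frac{435167}{-434797} - z = - \frac{435167}{-434797} - -185541 = \left(-435167\right) \left(- \frac{1}{434797}\right) + 185541 = \frac{435167}{434797} + 185541 = \frac{80673105344}{434797}$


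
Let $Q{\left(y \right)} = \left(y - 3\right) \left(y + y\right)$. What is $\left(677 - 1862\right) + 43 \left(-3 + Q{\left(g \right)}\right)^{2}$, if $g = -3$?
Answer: $45642$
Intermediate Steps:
$Q{\left(y \right)} = 2 y \left(-3 + y\right)$ ($Q{\left(y \right)} = \left(-3 + y\right) 2 y = 2 y \left(-3 + y\right)$)
$\left(677 - 1862\right) + 43 \left(-3 + Q{\left(g \right)}\right)^{2} = \left(677 - 1862\right) + 43 \left(-3 + 2 \left(-3\right) \left(-3 - 3\right)\right)^{2} = -1185 + 43 \left(-3 + 2 \left(-3\right) \left(-6\right)\right)^{2} = -1185 + 43 \left(-3 + 36\right)^{2} = -1185 + 43 \cdot 33^{2} = -1185 + 43 \cdot 1089 = -1185 + 46827 = 45642$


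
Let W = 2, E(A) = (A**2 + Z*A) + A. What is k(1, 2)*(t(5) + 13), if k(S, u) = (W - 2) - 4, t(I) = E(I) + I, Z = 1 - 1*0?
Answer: -212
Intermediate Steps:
Z = 1 (Z = 1 + 0 = 1)
E(A) = A**2 + 2*A (E(A) = (A**2 + 1*A) + A = (A**2 + A) + A = (A + A**2) + A = A**2 + 2*A)
t(I) = I + I*(2 + I) (t(I) = I*(2 + I) + I = I + I*(2 + I))
k(S, u) = -4 (k(S, u) = (2 - 2) - 4 = 0 - 4 = -4)
k(1, 2)*(t(5) + 13) = -4*(5*(3 + 5) + 13) = -4*(5*8 + 13) = -4*(40 + 13) = -4*53 = -212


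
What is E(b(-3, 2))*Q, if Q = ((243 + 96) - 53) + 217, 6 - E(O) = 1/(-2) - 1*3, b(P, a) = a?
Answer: 9557/2 ≈ 4778.5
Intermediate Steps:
E(O) = 19/2 (E(O) = 6 - (1/(-2) - 1*3) = 6 - (-½ - 3) = 6 - 1*(-7/2) = 6 + 7/2 = 19/2)
Q = 503 (Q = (339 - 53) + 217 = 286 + 217 = 503)
E(b(-3, 2))*Q = (19/2)*503 = 9557/2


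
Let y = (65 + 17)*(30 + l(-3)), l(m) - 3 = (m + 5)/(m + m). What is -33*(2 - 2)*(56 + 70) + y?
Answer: 8036/3 ≈ 2678.7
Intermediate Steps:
l(m) = 3 + (5 + m)/(2*m) (l(m) = 3 + (m + 5)/(m + m) = 3 + (5 + m)/((2*m)) = 3 + (5 + m)*(1/(2*m)) = 3 + (5 + m)/(2*m))
y = 8036/3 (y = (65 + 17)*(30 + (1/2)*(5 + 7*(-3))/(-3)) = 82*(30 + (1/2)*(-1/3)*(5 - 21)) = 82*(30 + (1/2)*(-1/3)*(-16)) = 82*(30 + 8/3) = 82*(98/3) = 8036/3 ≈ 2678.7)
-33*(2 - 2)*(56 + 70) + y = -33*(2 - 2)*(56 + 70) + 8036/3 = -0*126 + 8036/3 = -33*0 + 8036/3 = 0 + 8036/3 = 8036/3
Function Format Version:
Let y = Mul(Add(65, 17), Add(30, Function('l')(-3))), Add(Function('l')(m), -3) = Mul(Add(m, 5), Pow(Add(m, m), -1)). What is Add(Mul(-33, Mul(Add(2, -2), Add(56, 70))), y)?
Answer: Rational(8036, 3) ≈ 2678.7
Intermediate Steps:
Function('l')(m) = Add(3, Mul(Rational(1, 2), Pow(m, -1), Add(5, m))) (Function('l')(m) = Add(3, Mul(Add(m, 5), Pow(Add(m, m), -1))) = Add(3, Mul(Add(5, m), Pow(Mul(2, m), -1))) = Add(3, Mul(Add(5, m), Mul(Rational(1, 2), Pow(m, -1)))) = Add(3, Mul(Rational(1, 2), Pow(m, -1), Add(5, m))))
y = Rational(8036, 3) (y = Mul(Add(65, 17), Add(30, Mul(Rational(1, 2), Pow(-3, -1), Add(5, Mul(7, -3))))) = Mul(82, Add(30, Mul(Rational(1, 2), Rational(-1, 3), Add(5, -21)))) = Mul(82, Add(30, Mul(Rational(1, 2), Rational(-1, 3), -16))) = Mul(82, Add(30, Rational(8, 3))) = Mul(82, Rational(98, 3)) = Rational(8036, 3) ≈ 2678.7)
Add(Mul(-33, Mul(Add(2, -2), Add(56, 70))), y) = Add(Mul(-33, Mul(Add(2, -2), Add(56, 70))), Rational(8036, 3)) = Add(Mul(-33, Mul(0, 126)), Rational(8036, 3)) = Add(Mul(-33, 0), Rational(8036, 3)) = Add(0, Rational(8036, 3)) = Rational(8036, 3)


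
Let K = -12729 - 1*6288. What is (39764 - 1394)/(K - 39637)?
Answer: -19185/29327 ≈ -0.65417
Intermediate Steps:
K = -19017 (K = -12729 - 6288 = -19017)
(39764 - 1394)/(K - 39637) = (39764 - 1394)/(-19017 - 39637) = 38370/(-58654) = 38370*(-1/58654) = -19185/29327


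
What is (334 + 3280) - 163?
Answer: 3451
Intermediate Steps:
(334 + 3280) - 163 = 3614 - 163 = 3451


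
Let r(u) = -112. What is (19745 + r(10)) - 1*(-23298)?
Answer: 42931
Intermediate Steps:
(19745 + r(10)) - 1*(-23298) = (19745 - 112) - 1*(-23298) = 19633 + 23298 = 42931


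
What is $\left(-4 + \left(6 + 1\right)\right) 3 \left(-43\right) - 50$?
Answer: $-437$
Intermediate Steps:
$\left(-4 + \left(6 + 1\right)\right) 3 \left(-43\right) - 50 = \left(-4 + 7\right) 3 \left(-43\right) - 50 = 3 \cdot 3 \left(-43\right) - 50 = 9 \left(-43\right) - 50 = -387 - 50 = -437$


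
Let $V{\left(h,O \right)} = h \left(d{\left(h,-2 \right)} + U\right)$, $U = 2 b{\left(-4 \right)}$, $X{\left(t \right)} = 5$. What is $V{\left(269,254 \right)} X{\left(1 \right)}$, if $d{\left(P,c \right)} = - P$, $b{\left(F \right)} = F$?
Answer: $-372565$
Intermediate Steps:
$U = -8$ ($U = 2 \left(-4\right) = -8$)
$V{\left(h,O \right)} = h \left(-8 - h\right)$ ($V{\left(h,O \right)} = h \left(- h - 8\right) = h \left(-8 - h\right)$)
$V{\left(269,254 \right)} X{\left(1 \right)} = \left(-1\right) 269 \left(8 + 269\right) 5 = \left(-1\right) 269 \cdot 277 \cdot 5 = \left(-74513\right) 5 = -372565$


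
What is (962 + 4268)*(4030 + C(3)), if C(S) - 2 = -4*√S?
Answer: 21087360 - 20920*√3 ≈ 2.1051e+7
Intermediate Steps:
C(S) = 2 - 4*√S
(962 + 4268)*(4030 + C(3)) = (962 + 4268)*(4030 + (2 - 4*√3)) = 5230*(4032 - 4*√3) = 21087360 - 20920*√3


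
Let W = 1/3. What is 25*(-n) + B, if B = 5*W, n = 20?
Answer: -1495/3 ≈ -498.33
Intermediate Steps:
W = ⅓ ≈ 0.33333
B = 5/3 (B = 5*(⅓) = 5/3 ≈ 1.6667)
25*(-n) + B = 25*(-1*20) + 5/3 = 25*(-20) + 5/3 = -500 + 5/3 = -1495/3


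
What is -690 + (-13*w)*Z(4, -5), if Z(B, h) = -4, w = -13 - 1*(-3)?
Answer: -1210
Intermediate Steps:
w = -10 (w = -13 + 3 = -10)
-690 + (-13*w)*Z(4, -5) = -690 - 13*(-10)*(-4) = -690 + 130*(-4) = -690 - 520 = -1210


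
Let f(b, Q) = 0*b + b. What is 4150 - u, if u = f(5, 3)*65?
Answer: 3825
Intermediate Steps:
f(b, Q) = b (f(b, Q) = 0 + b = b)
u = 325 (u = 5*65 = 325)
4150 - u = 4150 - 1*325 = 4150 - 325 = 3825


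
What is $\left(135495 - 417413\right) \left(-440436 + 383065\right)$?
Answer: $16173917578$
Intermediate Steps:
$\left(135495 - 417413\right) \left(-440436 + 383065\right) = \left(-281918\right) \left(-57371\right) = 16173917578$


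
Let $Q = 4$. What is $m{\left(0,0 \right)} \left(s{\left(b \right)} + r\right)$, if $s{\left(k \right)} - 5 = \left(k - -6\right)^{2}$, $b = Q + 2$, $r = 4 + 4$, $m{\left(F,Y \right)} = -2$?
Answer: $-314$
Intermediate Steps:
$r = 8$
$b = 6$ ($b = 4 + 2 = 6$)
$s{\left(k \right)} = 5 + \left(6 + k\right)^{2}$ ($s{\left(k \right)} = 5 + \left(k - -6\right)^{2} = 5 + \left(k + 6\right)^{2} = 5 + \left(6 + k\right)^{2}$)
$m{\left(0,0 \right)} \left(s{\left(b \right)} + r\right) = - 2 \left(\left(5 + \left(6 + 6\right)^{2}\right) + 8\right) = - 2 \left(\left(5 + 12^{2}\right) + 8\right) = - 2 \left(\left(5 + 144\right) + 8\right) = - 2 \left(149 + 8\right) = \left(-2\right) 157 = -314$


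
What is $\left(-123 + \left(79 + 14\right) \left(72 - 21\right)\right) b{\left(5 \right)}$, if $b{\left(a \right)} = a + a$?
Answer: $46200$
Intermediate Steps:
$b{\left(a \right)} = 2 a$
$\left(-123 + \left(79 + 14\right) \left(72 - 21\right)\right) b{\left(5 \right)} = \left(-123 + \left(79 + 14\right) \left(72 - 21\right)\right) 2 \cdot 5 = \left(-123 + 93 \cdot 51\right) 10 = \left(-123 + 4743\right) 10 = 4620 \cdot 10 = 46200$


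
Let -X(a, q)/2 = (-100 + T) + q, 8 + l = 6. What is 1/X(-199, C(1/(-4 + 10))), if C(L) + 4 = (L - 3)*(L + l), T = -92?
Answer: 18/6869 ≈ 0.0026205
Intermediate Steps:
l = -2 (l = -8 + 6 = -2)
C(L) = -4 + (-3 + L)*(-2 + L) (C(L) = -4 + (L - 3)*(L - 2) = -4 + (-3 + L)*(-2 + L))
X(a, q) = 384 - 2*q (X(a, q) = -2*((-100 - 92) + q) = -2*(-192 + q) = 384 - 2*q)
1/X(-199, C(1/(-4 + 10))) = 1/(384 - 2*(2 + (1/(-4 + 10))² - 5/(-4 + 10))) = 1/(384 - 2*(2 + (1/6)² - 5/6)) = 1/(384 - 2*(2 + (⅙)² - 5*⅙)) = 1/(384 - 2*(2 + 1/36 - ⅚)) = 1/(384 - 2*43/36) = 1/(384 - 43/18) = 1/(6869/18) = 18/6869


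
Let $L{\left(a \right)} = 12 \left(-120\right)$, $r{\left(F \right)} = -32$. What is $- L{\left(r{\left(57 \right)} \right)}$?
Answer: $1440$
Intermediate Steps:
$L{\left(a \right)} = -1440$
$- L{\left(r{\left(57 \right)} \right)} = \left(-1\right) \left(-1440\right) = 1440$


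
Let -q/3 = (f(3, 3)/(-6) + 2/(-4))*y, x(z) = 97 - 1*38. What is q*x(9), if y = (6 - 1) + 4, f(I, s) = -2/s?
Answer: 1239/2 ≈ 619.50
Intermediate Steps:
x(z) = 59 (x(z) = 97 - 38 = 59)
y = 9 (y = 5 + 4 = 9)
q = 21/2 (q = -3*(-2/3/(-6) + 2/(-4))*9 = -3*(-2*⅓*(-⅙) + 2*(-¼))*9 = -3*(-⅔*(-⅙) - ½)*9 = -3*(⅑ - ½)*9 = -(-7)*9/6 = -3*(-7/2) = 21/2 ≈ 10.500)
q*x(9) = (21/2)*59 = 1239/2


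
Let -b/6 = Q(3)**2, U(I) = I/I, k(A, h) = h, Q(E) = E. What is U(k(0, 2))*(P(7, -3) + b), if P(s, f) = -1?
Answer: -55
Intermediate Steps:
U(I) = 1
b = -54 (b = -6*3**2 = -6*9 = -54)
U(k(0, 2))*(P(7, -3) + b) = 1*(-1 - 54) = 1*(-55) = -55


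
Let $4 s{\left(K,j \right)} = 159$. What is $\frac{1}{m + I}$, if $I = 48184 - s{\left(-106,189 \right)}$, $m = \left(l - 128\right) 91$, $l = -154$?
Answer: $\frac{4}{89929} \approx 4.448 \cdot 10^{-5}$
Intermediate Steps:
$s{\left(K,j \right)} = \frac{159}{4}$ ($s{\left(K,j \right)} = \frac{1}{4} \cdot 159 = \frac{159}{4}$)
$m = -25662$ ($m = \left(-154 - 128\right) 91 = \left(-282\right) 91 = -25662$)
$I = \frac{192577}{4}$ ($I = 48184 - \frac{159}{4} = \frac{192577}{4} \approx 48144.0$)
$\frac{1}{m + I} = \frac{1}{-25662 + \frac{192577}{4}} = \frac{1}{\frac{89929}{4}} = \frac{4}{89929}$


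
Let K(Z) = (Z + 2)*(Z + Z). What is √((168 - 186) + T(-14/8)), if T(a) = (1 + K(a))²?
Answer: I*√1151/8 ≈ 4.2408*I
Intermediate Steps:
K(Z) = 2*Z*(2 + Z) (K(Z) = (2 + Z)*(2*Z) = 2*Z*(2 + Z))
T(a) = (1 + 2*a*(2 + a))²
√((168 - 186) + T(-14/8)) = √((168 - 186) + (1 + 2*(-14/8)*(2 - 14/8))²) = √(-18 + (1 + 2*(-14*⅛)*(2 - 14*⅛))²) = √(-18 + (1 + 2*(-7/4)*(2 - 7/4))²) = √(-18 + (1 + 2*(-7/4)*(¼))²) = √(-18 + (1 - 7/8)²) = √(-18 + (⅛)²) = √(-18 + 1/64) = √(-1151/64) = I*√1151/8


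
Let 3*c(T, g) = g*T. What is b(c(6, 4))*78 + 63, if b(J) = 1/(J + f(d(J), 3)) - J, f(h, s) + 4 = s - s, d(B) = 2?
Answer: -1083/2 ≈ -541.50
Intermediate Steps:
c(T, g) = T*g/3 (c(T, g) = (g*T)/3 = (T*g)/3 = T*g/3)
f(h, s) = -4 (f(h, s) = -4 + (s - s) = -4 + 0 = -4)
b(J) = 1/(-4 + J) - J (b(J) = 1/(J - 4) - J = 1/(-4 + J) - J)
b(c(6, 4))*78 + 63 = ((1 - ((⅓)*6*4)² + 4*((⅓)*6*4))/(-4 + (⅓)*6*4))*78 + 63 = ((1 - 1*8² + 4*8)/(-4 + 8))*78 + 63 = ((1 - 1*64 + 32)/4)*78 + 63 = ((1 - 64 + 32)/4)*78 + 63 = ((¼)*(-31))*78 + 63 = -31/4*78 + 63 = -1209/2 + 63 = -1083/2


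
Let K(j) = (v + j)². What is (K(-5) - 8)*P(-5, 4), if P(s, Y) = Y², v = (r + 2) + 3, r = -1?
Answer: -112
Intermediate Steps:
v = 4 (v = (-1 + 2) + 3 = 1 + 3 = 4)
K(j) = (4 + j)²
(K(-5) - 8)*P(-5, 4) = ((4 - 5)² - 8)*4² = ((-1)² - 8)*16 = (1 - 8)*16 = -7*16 = -112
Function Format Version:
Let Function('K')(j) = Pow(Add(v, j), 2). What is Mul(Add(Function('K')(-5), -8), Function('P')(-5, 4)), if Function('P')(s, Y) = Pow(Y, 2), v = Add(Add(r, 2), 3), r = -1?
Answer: -112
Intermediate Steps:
v = 4 (v = Add(Add(-1, 2), 3) = Add(1, 3) = 4)
Function('K')(j) = Pow(Add(4, j), 2)
Mul(Add(Function('K')(-5), -8), Function('P')(-5, 4)) = Mul(Add(Pow(Add(4, -5), 2), -8), Pow(4, 2)) = Mul(Add(Pow(-1, 2), -8), 16) = Mul(Add(1, -8), 16) = Mul(-7, 16) = -112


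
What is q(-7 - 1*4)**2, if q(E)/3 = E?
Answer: 1089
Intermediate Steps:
q(E) = 3*E
q(-7 - 1*4)**2 = (3*(-7 - 1*4))**2 = (3*(-7 - 4))**2 = (3*(-11))**2 = (-33)**2 = 1089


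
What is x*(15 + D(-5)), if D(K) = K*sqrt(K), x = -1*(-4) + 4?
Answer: 120 - 40*I*sqrt(5) ≈ 120.0 - 89.443*I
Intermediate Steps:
x = 8 (x = 4 + 4 = 8)
D(K) = K**(3/2)
x*(15 + D(-5)) = 8*(15 + (-5)**(3/2)) = 8*(15 - 5*I*sqrt(5)) = 120 - 40*I*sqrt(5)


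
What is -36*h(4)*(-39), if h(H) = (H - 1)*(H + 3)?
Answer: 29484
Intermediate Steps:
h(H) = (-1 + H)*(3 + H)
-36*h(4)*(-39) = -36*(-3 + 4² + 2*4)*(-39) = -36*(-3 + 16 + 8)*(-39) = -36*21*(-39) = -756*(-39) = 29484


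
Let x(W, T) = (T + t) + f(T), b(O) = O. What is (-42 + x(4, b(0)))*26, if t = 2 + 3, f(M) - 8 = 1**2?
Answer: -728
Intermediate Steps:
f(M) = 9 (f(M) = 8 + 1**2 = 8 + 1 = 9)
t = 5
x(W, T) = 14 + T (x(W, T) = (T + 5) + 9 = (5 + T) + 9 = 14 + T)
(-42 + x(4, b(0)))*26 = (-42 + (14 + 0))*26 = (-42 + 14)*26 = -28*26 = -728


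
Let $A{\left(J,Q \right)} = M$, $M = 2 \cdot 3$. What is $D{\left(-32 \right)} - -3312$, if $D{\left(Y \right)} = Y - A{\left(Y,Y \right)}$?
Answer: $3274$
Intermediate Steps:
$M = 6$
$A{\left(J,Q \right)} = 6$
$D{\left(Y \right)} = -6 + Y$ ($D{\left(Y \right)} = Y - 6 = -6 + Y$)
$D{\left(-32 \right)} - -3312 = \left(-6 - 32\right) - -3312 = -38 + 3312 = 3274$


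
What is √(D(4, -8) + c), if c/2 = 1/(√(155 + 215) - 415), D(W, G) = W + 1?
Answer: √(16392007275 - 38190*√370)/57285 ≈ 2.2349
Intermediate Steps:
D(W, G) = 1 + W
c = 2/(-415 + √370) (c = 2/(√(155 + 215) - 415) = 2/(√370 - 415) = 2/(-415 + √370) ≈ -0.0050535)
√(D(4, -8) + c) = √((1 + 4) + (-166/34371 - 2*√370/171855)) = √(5 + (-166/34371 - 2*√370/171855)) = √(171689/34371 - 2*√370/171855)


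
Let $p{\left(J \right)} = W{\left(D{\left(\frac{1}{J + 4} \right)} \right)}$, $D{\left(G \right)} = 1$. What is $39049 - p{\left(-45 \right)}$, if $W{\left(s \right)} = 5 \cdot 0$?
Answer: $39049$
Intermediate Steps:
$W{\left(s \right)} = 0$
$p{\left(J \right)} = 0$
$39049 - p{\left(-45 \right)} = 39049 - 0 = 39049 + 0 = 39049$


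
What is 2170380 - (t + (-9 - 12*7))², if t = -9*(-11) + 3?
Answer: 2170299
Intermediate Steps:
t = 102 (t = 99 + 3 = 102)
2170380 - (t + (-9 - 12*7))² = 2170380 - (102 + (-9 - 12*7))² = 2170380 - (102 + (-9 - 84))² = 2170380 - (102 - 93)² = 2170380 - 1*9² = 2170380 - 1*81 = 2170380 - 81 = 2170299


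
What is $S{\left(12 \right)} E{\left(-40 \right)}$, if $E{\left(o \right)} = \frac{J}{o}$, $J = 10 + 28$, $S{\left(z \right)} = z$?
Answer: $- \frac{57}{5} \approx -11.4$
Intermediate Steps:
$J = 38$
$E{\left(o \right)} = \frac{38}{o}$
$S{\left(12 \right)} E{\left(-40 \right)} = 12 \frac{38}{-40} = 12 \cdot 38 \left(- \frac{1}{40}\right) = 12 \left(- \frac{19}{20}\right) = - \frac{57}{5}$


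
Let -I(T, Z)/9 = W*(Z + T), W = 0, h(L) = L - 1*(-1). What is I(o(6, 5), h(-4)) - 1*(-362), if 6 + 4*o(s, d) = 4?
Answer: 362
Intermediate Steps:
h(L) = 1 + L (h(L) = L + 1 = 1 + L)
o(s, d) = -1/2 (o(s, d) = -3/2 + (1/4)*4 = -3/2 + 1 = -1/2)
I(T, Z) = 0 (I(T, Z) = -0*(Z + T) = -0*(T + Z) = -9*0 = 0)
I(o(6, 5), h(-4)) - 1*(-362) = 0 - 1*(-362) = 0 + 362 = 362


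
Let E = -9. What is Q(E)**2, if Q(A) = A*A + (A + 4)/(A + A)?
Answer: 2140369/324 ≈ 6606.1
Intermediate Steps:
Q(A) = A**2 + (4 + A)/(2*A) (Q(A) = A**2 + (4 + A)/((2*A)) = A**2 + (4 + A)*(1/(2*A)) = A**2 + (4 + A)/(2*A))
Q(E)**2 = ((2 + (-9)**3 + (1/2)*(-9))/(-9))**2 = (-(2 - 729 - 9/2)/9)**2 = (-1/9*(-1463/2))**2 = (1463/18)**2 = 2140369/324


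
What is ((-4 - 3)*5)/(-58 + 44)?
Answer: 5/2 ≈ 2.5000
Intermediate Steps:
((-4 - 3)*5)/(-58 + 44) = (-7*5)/(-14) = -1/14*(-35) = 5/2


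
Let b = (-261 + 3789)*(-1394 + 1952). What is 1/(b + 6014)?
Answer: 1/1974638 ≈ 5.0642e-7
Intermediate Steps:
b = 1968624 (b = 3528*558 = 1968624)
1/(b + 6014) = 1/(1968624 + 6014) = 1/1974638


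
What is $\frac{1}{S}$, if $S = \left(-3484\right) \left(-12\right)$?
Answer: $\frac{1}{41808} \approx 2.3919 \cdot 10^{-5}$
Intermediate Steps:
$S = 41808$
$\frac{1}{S} = \frac{1}{41808}$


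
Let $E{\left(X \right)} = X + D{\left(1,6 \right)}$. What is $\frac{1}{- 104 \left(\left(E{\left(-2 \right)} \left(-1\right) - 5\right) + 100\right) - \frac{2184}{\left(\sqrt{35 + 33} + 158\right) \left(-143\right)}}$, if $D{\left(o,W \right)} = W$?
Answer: $- \frac{254546545}{2409003829484} + \frac{33 \sqrt{17}}{2409003829484} \approx -0.00010566$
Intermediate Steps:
$E{\left(X \right)} = 6 + X$ ($E{\left(X \right)} = X + 6 = 6 + X$)
$\frac{1}{- 104 \left(\left(E{\left(-2 \right)} \left(-1\right) - 5\right) + 100\right) - \frac{2184}{\left(\sqrt{35 + 33} + 158\right) \left(-143\right)}} = \frac{1}{- 104 \left(\left(\left(6 - 2\right) \left(-1\right) - 5\right) + 100\right) - \frac{2184}{\left(\sqrt{35 + 33} + 158\right) \left(-143\right)}} = \frac{1}{- 104 \left(\left(4 \left(-1\right) - 5\right) + 100\right) - \frac{2184}{\left(\sqrt{68} + 158\right) \left(-143\right)}} = \frac{1}{- 104 \left(\left(-4 - 5\right) + 100\right) - \frac{2184}{\left(2 \sqrt{17} + 158\right) \left(-143\right)}} = \frac{1}{- 104 \left(-9 + 100\right) - \frac{2184}{\left(158 + 2 \sqrt{17}\right) \left(-143\right)}} = \frac{1}{\left(-104\right) 91 - \frac{2184}{-22594 - 286 \sqrt{17}}} = \frac{1}{-9464 - \frac{2184}{-22594 - 286 \sqrt{17}}}$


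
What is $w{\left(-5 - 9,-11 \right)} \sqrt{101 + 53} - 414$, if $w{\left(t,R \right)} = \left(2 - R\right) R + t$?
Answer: $-414 - 157 \sqrt{154} \approx -2362.3$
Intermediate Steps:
$w{\left(t,R \right)} = t + R \left(2 - R\right)$ ($w{\left(t,R \right)} = R \left(2 - R\right) + t = t + R \left(2 - R\right)$)
$w{\left(-5 - 9,-11 \right)} \sqrt{101 + 53} - 414 = \left(\left(-5 - 9\right) - \left(-11\right)^{2} + 2 \left(-11\right)\right) \sqrt{101 + 53} - 414 = \left(\left(-5 - 9\right) - 121 - 22\right) \sqrt{154} - 414 = \left(-14 - 121 - 22\right) \sqrt{154} - 414 = - 157 \sqrt{154} - 414 = -414 - 157 \sqrt{154}$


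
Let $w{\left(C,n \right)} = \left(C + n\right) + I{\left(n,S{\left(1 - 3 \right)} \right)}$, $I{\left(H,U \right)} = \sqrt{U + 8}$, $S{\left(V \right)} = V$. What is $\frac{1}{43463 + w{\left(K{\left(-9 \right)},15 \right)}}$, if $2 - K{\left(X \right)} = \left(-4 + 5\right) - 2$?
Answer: $\frac{43481}{1890597355} - \frac{\sqrt{6}}{1890597355} \approx 2.2997 \cdot 10^{-5}$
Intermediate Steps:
$K{\left(X \right)} = 3$ ($K{\left(X \right)} = 2 - \left(\left(-4 + 5\right) - 2\right) = 2 - \left(1 - 2\right) = 2 - -1 = 2 + 1 = 3$)
$I{\left(H,U \right)} = \sqrt{8 + U}$
$w{\left(C,n \right)} = C + n + \sqrt{6}$ ($w{\left(C,n \right)} = \left(C + n\right) + \sqrt{8 + \left(1 - 3\right)} = \left(C + n\right) + \sqrt{8 - 2} = \left(C + n\right) + \sqrt{6} = C + n + \sqrt{6}$)
$\frac{1}{43463 + w{\left(K{\left(-9 \right)},15 \right)}} = \frac{1}{43463 + \left(3 + 15 + \sqrt{6}\right)} = \frac{1}{43463 + \left(18 + \sqrt{6}\right)} = \frac{1}{43481 + \sqrt{6}}$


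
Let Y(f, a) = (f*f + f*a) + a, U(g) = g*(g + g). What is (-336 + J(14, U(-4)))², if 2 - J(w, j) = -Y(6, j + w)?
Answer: 576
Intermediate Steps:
U(g) = 2*g² (U(g) = g*(2*g) = 2*g²)
Y(f, a) = a + f² + a*f (Y(f, a) = (f² + a*f) + a = a + f² + a*f)
J(w, j) = 38 + 7*j + 7*w (J(w, j) = 2 - (-1)*((j + w) + 6² + (j + w)*6) = 2 - (-1)*((j + w) + 36 + (6*j + 6*w)) = 2 - (-1)*(36 + 7*j + 7*w) = 2 - (-36 - 7*j - 7*w) = 2 + (36 + 7*j + 7*w) = 38 + 7*j + 7*w)
(-336 + J(14, U(-4)))² = (-336 + (38 + 7*(2*(-4)²) + 7*14))² = (-336 + (38 + 7*(2*16) + 98))² = (-336 + (38 + 7*32 + 98))² = (-336 + (38 + 224 + 98))² = (-336 + 360)² = 24² = 576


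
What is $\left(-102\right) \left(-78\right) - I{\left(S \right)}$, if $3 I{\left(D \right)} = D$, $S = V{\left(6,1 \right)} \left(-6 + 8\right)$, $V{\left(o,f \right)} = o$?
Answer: $7952$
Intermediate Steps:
$S = 12$ ($S = 6 \left(-6 + 8\right) = 6 \cdot 2 = 12$)
$I{\left(D \right)} = \frac{D}{3}$
$\left(-102\right) \left(-78\right) - I{\left(S \right)} = \left(-102\right) \left(-78\right) - \frac{1}{3} \cdot 12 = 7956 - 4 = 7952$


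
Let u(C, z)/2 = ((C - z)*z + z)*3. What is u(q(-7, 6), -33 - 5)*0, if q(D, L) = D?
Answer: 0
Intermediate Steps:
u(C, z) = 6*z + 6*z*(C - z) (u(C, z) = 2*(((C - z)*z + z)*3) = 2*((z*(C - z) + z)*3) = 2*((z + z*(C - z))*3) = 2*(3*z + 3*z*(C - z)) = 6*z + 6*z*(C - z))
u(q(-7, 6), -33 - 5)*0 = (6*(-33 - 5)*(1 - 7 - (-33 - 5)))*0 = (6*(-38)*(1 - 7 - 1*(-38)))*0 = (6*(-38)*(1 - 7 + 38))*0 = (6*(-38)*32)*0 = -7296*0 = 0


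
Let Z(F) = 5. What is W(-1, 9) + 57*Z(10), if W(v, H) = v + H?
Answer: 293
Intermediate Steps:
W(v, H) = H + v
W(-1, 9) + 57*Z(10) = (9 - 1) + 57*5 = 8 + 285 = 293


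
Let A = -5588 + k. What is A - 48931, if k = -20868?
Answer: -75387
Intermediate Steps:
A = -26456 (A = -5588 - 20868 = -26456)
A - 48931 = -26456 - 48931 = -75387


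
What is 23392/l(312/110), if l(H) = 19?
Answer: 23392/19 ≈ 1231.2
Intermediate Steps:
23392/l(312/110) = 23392/19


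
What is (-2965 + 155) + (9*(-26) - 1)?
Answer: -3045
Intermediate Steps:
(-2965 + 155) + (9*(-26) - 1) = -2810 + (-234 - 1) = -2810 - 235 = -3045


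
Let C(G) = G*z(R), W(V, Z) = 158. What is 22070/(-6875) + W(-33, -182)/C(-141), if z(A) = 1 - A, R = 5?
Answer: -1136123/387750 ≈ -2.9300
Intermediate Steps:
C(G) = -4*G (C(G) = G*(1 - 1*5) = G*(1 - 5) = G*(-4) = -4*G)
22070/(-6875) + W(-33, -182)/C(-141) = 22070/(-6875) + 158/((-4*(-141))) = 22070*(-1/6875) + 158/564 = -4414/1375 + 158*(1/564) = -4414/1375 + 79/282 = -1136123/387750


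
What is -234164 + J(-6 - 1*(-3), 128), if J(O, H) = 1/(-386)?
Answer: -90387305/386 ≈ -2.3416e+5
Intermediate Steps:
J(O, H) = -1/386
-234164 + J(-6 - 1*(-3), 128) = -234164 - 1/386 = -90387305/386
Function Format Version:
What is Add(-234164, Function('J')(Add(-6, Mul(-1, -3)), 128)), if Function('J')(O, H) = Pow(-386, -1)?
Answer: Rational(-90387305, 386) ≈ -2.3416e+5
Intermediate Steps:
Function('J')(O, H) = Rational(-1, 386)
Add(-234164, Function('J')(Add(-6, Mul(-1, -3)), 128)) = Add(-234164, Rational(-1, 386)) = Rational(-90387305, 386)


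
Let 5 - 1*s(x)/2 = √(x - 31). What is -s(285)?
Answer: -10 + 2*√254 ≈ 21.875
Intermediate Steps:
s(x) = 10 - 2*√(-31 + x) (s(x) = 10 - 2*√(x - 31) = 10 - 2*√(-31 + x))
-s(285) = -(10 - 2*√(-31 + 285)) = -(10 - 2*√254) = -10 + 2*√254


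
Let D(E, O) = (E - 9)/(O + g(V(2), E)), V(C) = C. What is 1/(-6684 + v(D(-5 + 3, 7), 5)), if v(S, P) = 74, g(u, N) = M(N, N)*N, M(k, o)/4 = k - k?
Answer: -1/6610 ≈ -0.00015129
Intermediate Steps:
M(k, o) = 0 (M(k, o) = 4*(k - k) = 4*0 = 0)
g(u, N) = 0 (g(u, N) = 0*N = 0)
D(E, O) = (-9 + E)/O (D(E, O) = (E - 9)/(O + 0) = (-9 + E)/O)
1/(-6684 + v(D(-5 + 3, 7), 5)) = 1/(-6684 + 74) = 1/(-6610) = -1/6610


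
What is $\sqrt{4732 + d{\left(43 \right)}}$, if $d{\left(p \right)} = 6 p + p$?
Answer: $\sqrt{5033} \approx 70.944$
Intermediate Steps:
$d{\left(p \right)} = 7 p$
$\sqrt{4732 + d{\left(43 \right)}} = \sqrt{4732 + 7 \cdot 43} = \sqrt{4732 + 301} = \sqrt{5033}$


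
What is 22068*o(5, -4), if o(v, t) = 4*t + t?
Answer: -441360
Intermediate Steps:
o(v, t) = 5*t
22068*o(5, -4) = 22068*(5*(-4)) = 22068*(-20) = -441360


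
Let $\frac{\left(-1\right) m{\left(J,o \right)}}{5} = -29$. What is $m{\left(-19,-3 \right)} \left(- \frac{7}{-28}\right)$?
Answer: $\frac{145}{4} \approx 36.25$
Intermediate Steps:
$m{\left(J,o \right)} = 145$ ($m{\left(J,o \right)} = \left(-5\right) \left(-29\right) = 145$)
$m{\left(-19,-3 \right)} \left(- \frac{7}{-28}\right) = 145 \left(- \frac{7}{-28}\right) = 145 \left(\left(-7\right) \left(- \frac{1}{28}\right)\right) = 145 \cdot \frac{1}{4} = \frac{145}{4}$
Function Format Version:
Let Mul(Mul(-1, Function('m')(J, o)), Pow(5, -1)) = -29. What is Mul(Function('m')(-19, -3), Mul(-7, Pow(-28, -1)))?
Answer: Rational(145, 4) ≈ 36.250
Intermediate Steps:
Function('m')(J, o) = 145 (Function('m')(J, o) = Mul(-5, -29) = 145)
Mul(Function('m')(-19, -3), Mul(-7, Pow(-28, -1))) = Mul(145, Mul(-7, Pow(-28, -1))) = Mul(145, Mul(-7, Rational(-1, 28))) = Mul(145, Rational(1, 4)) = Rational(145, 4)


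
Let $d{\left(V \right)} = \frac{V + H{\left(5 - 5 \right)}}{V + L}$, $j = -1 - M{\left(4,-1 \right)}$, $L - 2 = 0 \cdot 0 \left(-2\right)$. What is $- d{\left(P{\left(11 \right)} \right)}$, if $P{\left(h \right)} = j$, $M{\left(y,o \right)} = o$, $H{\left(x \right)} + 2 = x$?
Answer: $1$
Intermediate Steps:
$H{\left(x \right)} = -2 + x$
$L = 2$ ($L = 2 + 0 \cdot 0 \left(-2\right) = 2 + 0 \left(-2\right) = 2 + 0 = 2$)
$j = 0$ ($j = -1 - -1 = -1 + 1 = 0$)
$P{\left(h \right)} = 0$
$d{\left(V \right)} = \frac{-2 + V}{2 + V}$ ($d{\left(V \right)} = \frac{V + \left(-2 + \left(5 - 5\right)\right)}{V + 2} = \frac{V + \left(-2 + \left(5 - 5\right)\right)}{2 + V} = \frac{V + \left(-2 + 0\right)}{2 + V} = \frac{V - 2}{2 + V} = \frac{-2 + V}{2 + V}$)
$- d{\left(P{\left(11 \right)} \right)} = - \frac{-2 + 0}{2 + 0} = - \frac{-2}{2} = \left(-1\right) \left(-1\right) = 1$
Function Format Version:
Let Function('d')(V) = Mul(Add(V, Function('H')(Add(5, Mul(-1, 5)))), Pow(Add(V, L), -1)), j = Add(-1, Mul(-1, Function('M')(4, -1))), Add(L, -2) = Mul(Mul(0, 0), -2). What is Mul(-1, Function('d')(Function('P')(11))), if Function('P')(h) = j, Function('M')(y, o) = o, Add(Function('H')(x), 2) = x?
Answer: 1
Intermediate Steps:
Function('H')(x) = Add(-2, x)
L = 2 (L = Add(2, Mul(Mul(0, 0), -2)) = Add(2, Mul(0, -2)) = Add(2, 0) = 2)
j = 0 (j = Add(-1, Mul(-1, -1)) = Add(-1, 1) = 0)
Function('P')(h) = 0
Function('d')(V) = Mul(Pow(Add(2, V), -1), Add(-2, V)) (Function('d')(V) = Mul(Add(V, Add(-2, Add(5, Mul(-1, 5)))), Pow(Add(V, 2), -1)) = Mul(Add(V, Add(-2, Add(5, -5))), Pow(Add(2, V), -1)) = Mul(Add(V, Add(-2, 0)), Pow(Add(2, V), -1)) = Mul(Add(V, -2), Pow(Add(2, V), -1)) = Mul(Add(-2, V), Pow(Add(2, V), -1)) = Mul(Pow(Add(2, V), -1), Add(-2, V)))
Mul(-1, Function('d')(Function('P')(11))) = Mul(-1, Mul(Pow(Add(2, 0), -1), Add(-2, 0))) = Mul(-1, Mul(Pow(2, -1), -2)) = Mul(-1, Mul(Rational(1, 2), -2)) = Mul(-1, -1) = 1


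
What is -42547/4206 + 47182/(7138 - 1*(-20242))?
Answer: -120811171/14395035 ≈ -8.3926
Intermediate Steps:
-42547/4206 + 47182/(7138 - 1*(-20242)) = -42547*1/4206 + 47182/(7138 + 20242) = -42547/4206 + 47182/27380 = -42547/4206 + 47182*(1/27380) = -42547/4206 + 23591/13690 = -120811171/14395035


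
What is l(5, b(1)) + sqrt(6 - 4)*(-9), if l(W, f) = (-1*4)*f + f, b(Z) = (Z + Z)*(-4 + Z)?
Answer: 18 - 9*sqrt(2) ≈ 5.2721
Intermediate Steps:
b(Z) = 2*Z*(-4 + Z) (b(Z) = (2*Z)*(-4 + Z) = 2*Z*(-4 + Z))
l(W, f) = -3*f (l(W, f) = -4*f + f = -3*f)
l(5, b(1)) + sqrt(6 - 4)*(-9) = -6*(-4 + 1) + sqrt(6 - 4)*(-9) = -6*(-3) + sqrt(2)*(-9) = -3*(-6) - 9*sqrt(2) = 18 - 9*sqrt(2)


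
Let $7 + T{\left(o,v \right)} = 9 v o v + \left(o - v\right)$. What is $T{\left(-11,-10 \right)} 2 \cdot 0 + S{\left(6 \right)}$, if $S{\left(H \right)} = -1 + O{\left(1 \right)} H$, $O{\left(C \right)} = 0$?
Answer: $-1$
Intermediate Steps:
$S{\left(H \right)} = -1$ ($S{\left(H \right)} = -1 + 0 H = -1 + 0 = -1$)
$T{\left(o,v \right)} = -7 + o - v + 9 o v^{2}$ ($T{\left(o,v \right)} = -7 + \left(9 v o v + \left(o - v\right)\right) = -7 + \left(9 o v v + \left(o - v\right)\right) = -7 + \left(9 o v^{2} + \left(o - v\right)\right) = -7 + \left(o - v + 9 o v^{2}\right) = -7 + o - v + 9 o v^{2}$)
$T{\left(-11,-10 \right)} 2 \cdot 0 + S{\left(6 \right)} = \left(-7 - 11 - -10 + 9 \left(-11\right) \left(-10\right)^{2}\right) 2 \cdot 0 - 1 = \left(-7 - 11 + 10 + 9 \left(-11\right) 100\right) 0 - 1 = \left(-7 - 11 + 10 - 9900\right) 0 - 1 = \left(-9908\right) 0 - 1 = 0 - 1 = -1$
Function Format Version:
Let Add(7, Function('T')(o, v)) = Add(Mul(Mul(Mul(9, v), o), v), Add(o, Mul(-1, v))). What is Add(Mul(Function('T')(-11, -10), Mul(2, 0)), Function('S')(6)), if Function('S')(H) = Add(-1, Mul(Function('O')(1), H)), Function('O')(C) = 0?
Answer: -1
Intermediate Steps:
Function('S')(H) = -1 (Function('S')(H) = Add(-1, Mul(0, H)) = Add(-1, 0) = -1)
Function('T')(o, v) = Add(-7, o, Mul(-1, v), Mul(9, o, Pow(v, 2))) (Function('T')(o, v) = Add(-7, Add(Mul(Mul(Mul(9, v), o), v), Add(o, Mul(-1, v)))) = Add(-7, Add(Mul(Mul(9, o, v), v), Add(o, Mul(-1, v)))) = Add(-7, Add(Mul(9, o, Pow(v, 2)), Add(o, Mul(-1, v)))) = Add(-7, Add(o, Mul(-1, v), Mul(9, o, Pow(v, 2)))) = Add(-7, o, Mul(-1, v), Mul(9, o, Pow(v, 2))))
Add(Mul(Function('T')(-11, -10), Mul(2, 0)), Function('S')(6)) = Add(Mul(Add(-7, -11, Mul(-1, -10), Mul(9, -11, Pow(-10, 2))), Mul(2, 0)), -1) = Add(Mul(Add(-7, -11, 10, Mul(9, -11, 100)), 0), -1) = Add(Mul(Add(-7, -11, 10, -9900), 0), -1) = Add(Mul(-9908, 0), -1) = Add(0, -1) = -1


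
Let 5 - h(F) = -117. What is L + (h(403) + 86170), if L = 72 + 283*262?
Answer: 160510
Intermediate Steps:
h(F) = 122 (h(F) = 5 - 1*(-117) = 5 + 117 = 122)
L = 74218 (L = 72 + 74146 = 74218)
L + (h(403) + 86170) = 74218 + (122 + 86170) = 74218 + 86292 = 160510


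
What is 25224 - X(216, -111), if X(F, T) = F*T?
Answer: 49200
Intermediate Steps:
25224 - X(216, -111) = 25224 - 216*(-111) = 25224 - 1*(-23976) = 25224 + 23976 = 49200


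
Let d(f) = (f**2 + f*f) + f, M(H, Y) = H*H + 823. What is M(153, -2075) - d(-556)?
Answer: -593484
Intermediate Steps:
M(H, Y) = 823 + H**2 (M(H, Y) = H**2 + 823 = 823 + H**2)
d(f) = f + 2*f**2 (d(f) = (f**2 + f**2) + f = 2*f**2 + f = f + 2*f**2)
M(153, -2075) - d(-556) = (823 + 153**2) - (-556)*(1 + 2*(-556)) = (823 + 23409) - (-556)*(1 - 1112) = 24232 - (-556)*(-1111) = 24232 - 1*617716 = 24232 - 617716 = -593484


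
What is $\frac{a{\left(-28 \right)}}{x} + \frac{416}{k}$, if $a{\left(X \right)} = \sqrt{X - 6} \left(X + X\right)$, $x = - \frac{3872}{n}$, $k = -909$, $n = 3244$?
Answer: $- \frac{416}{909} + \frac{5677 i \sqrt{34}}{121} \approx -0.45765 + 273.57 i$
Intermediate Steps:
$x = - \frac{968}{811}$ ($x = - \frac{3872}{3244} = \left(-3872\right) \frac{1}{3244} = - \frac{968}{811} \approx -1.1936$)
$a{\left(X \right)} = 2 X \sqrt{-6 + X}$ ($a{\left(X \right)} = \sqrt{-6 + X} 2 X = 2 X \sqrt{-6 + X}$)
$\frac{a{\left(-28 \right)}}{x} + \frac{416}{k} = \frac{2 \left(-28\right) \sqrt{-6 - 28}}{- \frac{968}{811}} + \frac{416}{-909} = 2 \left(-28\right) \sqrt{-34} \left(- \frac{811}{968}\right) + 416 \left(- \frac{1}{909}\right) = 2 \left(-28\right) i \sqrt{34} \left(- \frac{811}{968}\right) - \frac{416}{909} = - 56 i \sqrt{34} \left(- \frac{811}{968}\right) - \frac{416}{909} = \frac{5677 i \sqrt{34}}{121} - \frac{416}{909} = - \frac{416}{909} + \frac{5677 i \sqrt{34}}{121}$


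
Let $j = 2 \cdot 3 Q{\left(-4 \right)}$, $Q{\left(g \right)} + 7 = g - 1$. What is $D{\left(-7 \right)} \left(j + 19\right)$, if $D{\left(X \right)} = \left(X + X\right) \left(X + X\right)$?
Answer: $-10388$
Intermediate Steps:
$D{\left(X \right)} = 4 X^{2}$ ($D{\left(X \right)} = 2 X 2 X = 4 X^{2}$)
$Q{\left(g \right)} = -8 + g$ ($Q{\left(g \right)} = -7 + \left(g - 1\right) = -7 + \left(-1 + g\right) = -8 + g$)
$j = -72$ ($j = 2 \cdot 3 \left(-8 - 4\right) = 6 \left(-12\right) = -72$)
$D{\left(-7 \right)} \left(j + 19\right) = 4 \left(-7\right)^{2} \left(-72 + 19\right) = 4 \cdot 49 \left(-53\right) = 196 \left(-53\right) = -10388$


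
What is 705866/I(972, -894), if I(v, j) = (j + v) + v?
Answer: 50419/75 ≈ 672.25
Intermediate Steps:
I(v, j) = j + 2*v
705866/I(972, -894) = 705866/(-894 + 2*972) = 705866/(-894 + 1944) = 705866/1050 = 705866*(1/1050) = 50419/75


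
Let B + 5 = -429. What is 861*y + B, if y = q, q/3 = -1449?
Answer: -3743201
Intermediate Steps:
q = -4347 (q = 3*(-1449) = -4347)
y = -4347
B = -434 (B = -5 - 429 = -434)
861*y + B = 861*(-4347) - 434 = -3742767 - 434 = -3743201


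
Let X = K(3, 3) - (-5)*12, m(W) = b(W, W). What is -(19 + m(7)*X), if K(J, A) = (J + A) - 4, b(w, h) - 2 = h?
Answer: -577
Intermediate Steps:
b(w, h) = 2 + h
m(W) = 2 + W
K(J, A) = -4 + A + J (K(J, A) = (A + J) - 4 = -4 + A + J)
X = 62 (X = (-4 + 3 + 3) - (-5)*12 = 2 - 1*(-60) = 2 + 60 = 62)
-(19 + m(7)*X) = -(19 + (2 + 7)*62) = -(19 + 9*62) = -(19 + 558) = -1*577 = -577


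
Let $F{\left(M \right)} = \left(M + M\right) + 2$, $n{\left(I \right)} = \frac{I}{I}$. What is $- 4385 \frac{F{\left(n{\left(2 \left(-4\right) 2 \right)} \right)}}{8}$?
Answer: $- \frac{4385}{2} \approx -2192.5$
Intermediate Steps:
$n{\left(I \right)} = 1$
$F{\left(M \right)} = 2 + 2 M$ ($F{\left(M \right)} = 2 M + 2 = 2 + 2 M$)
$- 4385 \frac{F{\left(n{\left(2 \left(-4\right) 2 \right)} \right)}}{8} = - 4385 \frac{2 + 2 \cdot 1}{8} = - 4385 \left(2 + 2\right) \frac{1}{8} = - 4385 \cdot 4 \cdot \frac{1}{8} = \left(-4385\right) \frac{1}{2} = - \frac{4385}{2}$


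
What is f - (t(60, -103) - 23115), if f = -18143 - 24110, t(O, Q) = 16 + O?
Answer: -19214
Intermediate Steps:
f = -42253
f - (t(60, -103) - 23115) = -42253 - ((16 + 60) - 23115) = -42253 - (76 - 23115) = -42253 - 1*(-23039) = -42253 + 23039 = -19214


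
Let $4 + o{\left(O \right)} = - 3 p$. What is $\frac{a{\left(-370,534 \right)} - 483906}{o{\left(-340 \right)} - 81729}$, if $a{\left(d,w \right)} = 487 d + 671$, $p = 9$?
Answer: $\frac{18955}{2336} \approx 8.1143$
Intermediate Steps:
$a{\left(d,w \right)} = 671 + 487 d$
$o{\left(O \right)} = -31$ ($o{\left(O \right)} = -4 - 27 = -31$)
$\frac{a{\left(-370,534 \right)} - 483906}{o{\left(-340 \right)} - 81729} = \frac{\left(671 + 487 \left(-370\right)\right) - 483906}{-31 - 81729} = \frac{\left(671 - 180190\right) - 483906}{-81760} = \left(-179519 - 483906\right) \left(- \frac{1}{81760}\right) = \left(-663425\right) \left(- \frac{1}{81760}\right) = \frac{18955}{2336}$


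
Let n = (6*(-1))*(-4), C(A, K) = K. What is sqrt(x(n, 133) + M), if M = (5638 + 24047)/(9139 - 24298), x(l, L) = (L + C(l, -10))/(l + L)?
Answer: 2*I*sqrt(184842999679)/793321 ≈ 1.0839*I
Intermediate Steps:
n = 24 (n = -6*(-4) = 24)
x(l, L) = (-10 + L)/(L + l) (x(l, L) = (L - 10)/(l + L) = (-10 + L)/(L + l))
M = -9895/5053 (M = 29685/(-15159) = 29685*(-1/15159) = -9895/5053 ≈ -1.9582)
sqrt(x(n, 133) + M) = sqrt((-10 + 133)/(133 + 24) - 9895/5053) = sqrt(123/157 - 9895/5053) = sqrt(-931996/793321) = 2*I*sqrt(184842999679)/793321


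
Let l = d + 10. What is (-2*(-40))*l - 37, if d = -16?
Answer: -517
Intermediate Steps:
l = -6 (l = -16 + 10 = -6)
(-2*(-40))*l - 37 = -2*(-40)*(-6) - 37 = 80*(-6) - 37 = -480 - 37 = -517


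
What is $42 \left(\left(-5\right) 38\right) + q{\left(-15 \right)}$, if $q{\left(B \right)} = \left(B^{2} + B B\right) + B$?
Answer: $-7545$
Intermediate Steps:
$q{\left(B \right)} = B + 2 B^{2}$ ($q{\left(B \right)} = \left(B^{2} + B^{2}\right) + B = 2 B^{2} + B = B + 2 B^{2}$)
$42 \left(\left(-5\right) 38\right) + q{\left(-15 \right)} = 42 \left(\left(-5\right) 38\right) - 15 \left(1 + 2 \left(-15\right)\right) = 42 \left(-190\right) - 15 \left(1 - 30\right) = -7980 - -435 = -7980 + 435 = -7545$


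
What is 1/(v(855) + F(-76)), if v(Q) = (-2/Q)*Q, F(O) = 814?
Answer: 1/812 ≈ 0.0012315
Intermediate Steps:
v(Q) = -2
1/(v(855) + F(-76)) = 1/(-2 + 814) = 1/812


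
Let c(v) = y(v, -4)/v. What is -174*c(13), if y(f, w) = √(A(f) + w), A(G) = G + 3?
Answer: -348*√3/13 ≈ -46.366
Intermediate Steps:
A(G) = 3 + G
y(f, w) = √(3 + f + w) (y(f, w) = √((3 + f) + w) = √(3 + f + w))
c(v) = √(-1 + v)/v (c(v) = √(3 + v - 4)/v = √(-1 + v)/v)
-174*c(13) = -174*√(-1 + 13)/13 = -174*√12/13 = -174*2*√3/13 = -348*√3/13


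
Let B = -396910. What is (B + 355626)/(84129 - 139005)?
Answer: 10321/13719 ≈ 0.75231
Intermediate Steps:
(B + 355626)/(84129 - 139005) = (-396910 + 355626)/(84129 - 139005) = -41284/(-54876) = -41284*(-1/54876) = 10321/13719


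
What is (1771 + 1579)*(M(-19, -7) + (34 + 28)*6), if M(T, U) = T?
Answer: 1182550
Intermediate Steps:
(1771 + 1579)*(M(-19, -7) + (34 + 28)*6) = (1771 + 1579)*(-19 + (34 + 28)*6) = 3350*(-19 + 62*6) = 3350*(-19 + 372) = 3350*353 = 1182550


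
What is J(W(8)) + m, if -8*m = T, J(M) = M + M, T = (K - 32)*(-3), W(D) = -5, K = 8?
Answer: -19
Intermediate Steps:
T = 72 (T = (8 - 32)*(-3) = -24*(-3) = 72)
J(M) = 2*M
m = -9 (m = -1/8*72 = -9)
J(W(8)) + m = 2*(-5) - 9 = -10 - 9 = -19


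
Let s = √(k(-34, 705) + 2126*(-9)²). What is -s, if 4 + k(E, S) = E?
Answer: -2*√43042 ≈ -414.93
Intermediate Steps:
k(E, S) = -4 + E
s = 2*√43042 (s = √((-4 - 34) + 2126*(-9)²) = √(-38 + 2126*81) = √(-38 + 172206) = √172168 = 2*√43042 ≈ 414.93)
-s = -2*√43042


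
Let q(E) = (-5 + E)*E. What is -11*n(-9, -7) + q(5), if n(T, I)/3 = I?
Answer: 231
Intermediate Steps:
n(T, I) = 3*I
q(E) = E*(-5 + E)
-11*n(-9, -7) + q(5) = -33*(-7) + 5*(-5 + 5) = -11*(-21) + 5*0 = 231 + 0 = 231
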